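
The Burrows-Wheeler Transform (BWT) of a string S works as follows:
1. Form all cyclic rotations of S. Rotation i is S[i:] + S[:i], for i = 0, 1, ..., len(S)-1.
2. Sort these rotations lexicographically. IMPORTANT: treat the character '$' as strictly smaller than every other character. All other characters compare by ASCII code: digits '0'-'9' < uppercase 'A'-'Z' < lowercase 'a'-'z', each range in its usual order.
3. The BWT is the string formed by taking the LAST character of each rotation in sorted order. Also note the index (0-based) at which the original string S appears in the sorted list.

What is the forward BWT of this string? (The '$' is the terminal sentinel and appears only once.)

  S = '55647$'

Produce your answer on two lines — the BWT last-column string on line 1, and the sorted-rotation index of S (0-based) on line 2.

All 6 rotations (rotation i = S[i:]+S[:i]):
  rot[0] = 55647$
  rot[1] = 5647$5
  rot[2] = 647$55
  rot[3] = 47$556
  rot[4] = 7$5564
  rot[5] = $55647
Sorted (with $ < everything):
  sorted[0] = $55647  (last char: '7')
  sorted[1] = 47$556  (last char: '6')
  sorted[2] = 55647$  (last char: '$')
  sorted[3] = 5647$5  (last char: '5')
  sorted[4] = 647$55  (last char: '5')
  sorted[5] = 7$5564  (last char: '4')
Last column: 76$554
Original string S is at sorted index 2

Answer: 76$554
2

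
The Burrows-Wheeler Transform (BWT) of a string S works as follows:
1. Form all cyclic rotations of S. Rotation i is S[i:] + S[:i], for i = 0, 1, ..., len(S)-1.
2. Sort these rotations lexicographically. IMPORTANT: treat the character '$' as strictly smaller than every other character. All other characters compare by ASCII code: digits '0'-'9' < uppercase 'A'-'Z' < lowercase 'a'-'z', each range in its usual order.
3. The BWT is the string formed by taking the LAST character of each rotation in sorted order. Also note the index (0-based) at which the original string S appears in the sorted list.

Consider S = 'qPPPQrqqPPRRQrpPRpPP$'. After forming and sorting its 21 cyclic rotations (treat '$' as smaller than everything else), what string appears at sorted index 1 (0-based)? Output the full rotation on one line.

Answer: P$qPPPQrqqPPRRQrpPRpP

Derivation:
All 21 rotations (rotation i = S[i:]+S[:i]):
  rot[0] = qPPPQrqqPPRRQrpPRpPP$
  rot[1] = PPPQrqqPPRRQrpPRpPP$q
  rot[2] = PPQrqqPPRRQrpPRpPP$qP
  rot[3] = PQrqqPPRRQrpPRpPP$qPP
  rot[4] = QrqqPPRRQrpPRpPP$qPPP
  rot[5] = rqqPPRRQrpPRpPP$qPPPQ
  rot[6] = qqPPRRQrpPRpPP$qPPPQr
  rot[7] = qPPRRQrpPRpPP$qPPPQrq
  rot[8] = PPRRQrpPRpPP$qPPPQrqq
  rot[9] = PRRQrpPRpPP$qPPPQrqqP
  rot[10] = RRQrpPRpPP$qPPPQrqqPP
  rot[11] = RQrpPRpPP$qPPPQrqqPPR
  rot[12] = QrpPRpPP$qPPPQrqqPPRR
  rot[13] = rpPRpPP$qPPPQrqqPPRRQ
  rot[14] = pPRpPP$qPPPQrqqPPRRQr
  rot[15] = PRpPP$qPPPQrqqPPRRQrp
  rot[16] = RpPP$qPPPQrqqPPRRQrpP
  rot[17] = pPP$qPPPQrqqPPRRQrpPR
  rot[18] = PP$qPPPQrqqPPRRQrpPRp
  rot[19] = P$qPPPQrqqPPRRQrpPRpP
  rot[20] = $qPPPQrqqPPRRQrpPRpPP
Sorted (with $ < everything):
  sorted[0] = $qPPPQrqqPPRRQrpPRpPP
  sorted[1] = P$qPPPQrqqPPRRQrpPRpP
  sorted[2] = PP$qPPPQrqqPPRRQrpPRp
  sorted[3] = PPPQrqqPPRRQrpPRpPP$q
  sorted[4] = PPQrqqPPRRQrpPRpPP$qP
  sorted[5] = PPRRQrpPRpPP$qPPPQrqq
  sorted[6] = PQrqqPPRRQrpPRpPP$qPP
  sorted[7] = PRRQrpPRpPP$qPPPQrqqP
  sorted[8] = PRpPP$qPPPQrqqPPRRQrp
  sorted[9] = QrpPRpPP$qPPPQrqqPPRR
  sorted[10] = QrqqPPRRQrpPRpPP$qPPP
  sorted[11] = RQrpPRpPP$qPPPQrqqPPR
  sorted[12] = RRQrpPRpPP$qPPPQrqqPP
  sorted[13] = RpPP$qPPPQrqqPPRRQrpP
  sorted[14] = pPP$qPPPQrqqPPRRQrpPR
  sorted[15] = pPRpPP$qPPPQrqqPPRRQr
  sorted[16] = qPPPQrqqPPRRQrpPRpPP$
  sorted[17] = qPPRRQrpPRpPP$qPPPQrq
  sorted[18] = qqPPRRQrpPRpPP$qPPPQr
  sorted[19] = rpPRpPP$qPPPQrqqPPRRQ
  sorted[20] = rqqPPRRQrpPRpPP$qPPPQ
sorted[1] = P$qPPPQrqqPPRRQrpPRpP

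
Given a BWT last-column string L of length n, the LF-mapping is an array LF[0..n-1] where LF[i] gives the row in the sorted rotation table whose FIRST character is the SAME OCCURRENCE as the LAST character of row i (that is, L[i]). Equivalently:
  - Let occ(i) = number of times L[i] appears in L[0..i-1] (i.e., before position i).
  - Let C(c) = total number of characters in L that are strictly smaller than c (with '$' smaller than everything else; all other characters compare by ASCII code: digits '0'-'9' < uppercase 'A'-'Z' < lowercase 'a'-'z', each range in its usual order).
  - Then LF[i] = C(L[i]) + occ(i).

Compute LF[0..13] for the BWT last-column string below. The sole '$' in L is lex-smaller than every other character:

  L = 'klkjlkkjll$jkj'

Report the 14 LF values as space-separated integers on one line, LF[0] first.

Answer: 5 10 6 1 11 7 8 2 12 13 0 3 9 4

Derivation:
Char counts: '$':1, 'j':4, 'k':5, 'l':4
C (first-col start): C('$')=0, C('j')=1, C('k')=5, C('l')=10
L[0]='k': occ=0, LF[0]=C('k')+0=5+0=5
L[1]='l': occ=0, LF[1]=C('l')+0=10+0=10
L[2]='k': occ=1, LF[2]=C('k')+1=5+1=6
L[3]='j': occ=0, LF[3]=C('j')+0=1+0=1
L[4]='l': occ=1, LF[4]=C('l')+1=10+1=11
L[5]='k': occ=2, LF[5]=C('k')+2=5+2=7
L[6]='k': occ=3, LF[6]=C('k')+3=5+3=8
L[7]='j': occ=1, LF[7]=C('j')+1=1+1=2
L[8]='l': occ=2, LF[8]=C('l')+2=10+2=12
L[9]='l': occ=3, LF[9]=C('l')+3=10+3=13
L[10]='$': occ=0, LF[10]=C('$')+0=0+0=0
L[11]='j': occ=2, LF[11]=C('j')+2=1+2=3
L[12]='k': occ=4, LF[12]=C('k')+4=5+4=9
L[13]='j': occ=3, LF[13]=C('j')+3=1+3=4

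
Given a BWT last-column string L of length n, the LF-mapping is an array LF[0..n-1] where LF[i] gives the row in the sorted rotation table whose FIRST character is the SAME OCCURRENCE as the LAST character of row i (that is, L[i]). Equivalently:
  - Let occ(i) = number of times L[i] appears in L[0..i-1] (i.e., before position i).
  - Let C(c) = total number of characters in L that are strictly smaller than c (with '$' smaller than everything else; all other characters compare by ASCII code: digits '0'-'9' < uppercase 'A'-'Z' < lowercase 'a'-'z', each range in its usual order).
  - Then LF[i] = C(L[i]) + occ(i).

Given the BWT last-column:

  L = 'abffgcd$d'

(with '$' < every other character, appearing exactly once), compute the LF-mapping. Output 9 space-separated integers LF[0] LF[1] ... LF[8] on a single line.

Char counts: '$':1, 'a':1, 'b':1, 'c':1, 'd':2, 'f':2, 'g':1
C (first-col start): C('$')=0, C('a')=1, C('b')=2, C('c')=3, C('d')=4, C('f')=6, C('g')=8
L[0]='a': occ=0, LF[0]=C('a')+0=1+0=1
L[1]='b': occ=0, LF[1]=C('b')+0=2+0=2
L[2]='f': occ=0, LF[2]=C('f')+0=6+0=6
L[3]='f': occ=1, LF[3]=C('f')+1=6+1=7
L[4]='g': occ=0, LF[4]=C('g')+0=8+0=8
L[5]='c': occ=0, LF[5]=C('c')+0=3+0=3
L[6]='d': occ=0, LF[6]=C('d')+0=4+0=4
L[7]='$': occ=0, LF[7]=C('$')+0=0+0=0
L[8]='d': occ=1, LF[8]=C('d')+1=4+1=5

Answer: 1 2 6 7 8 3 4 0 5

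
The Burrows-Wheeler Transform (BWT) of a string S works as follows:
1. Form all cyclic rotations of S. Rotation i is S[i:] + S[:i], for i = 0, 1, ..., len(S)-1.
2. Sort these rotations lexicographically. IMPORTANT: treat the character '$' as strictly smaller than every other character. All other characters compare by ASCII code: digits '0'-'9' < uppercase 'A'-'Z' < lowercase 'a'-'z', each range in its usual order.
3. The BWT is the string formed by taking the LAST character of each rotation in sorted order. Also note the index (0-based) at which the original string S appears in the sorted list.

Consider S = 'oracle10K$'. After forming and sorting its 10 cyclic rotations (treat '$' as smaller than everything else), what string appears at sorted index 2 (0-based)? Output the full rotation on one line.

Answer: 10K$oracle

Derivation:
All 10 rotations (rotation i = S[i:]+S[:i]):
  rot[0] = oracle10K$
  rot[1] = racle10K$o
  rot[2] = acle10K$or
  rot[3] = cle10K$ora
  rot[4] = le10K$orac
  rot[5] = e10K$oracl
  rot[6] = 10K$oracle
  rot[7] = 0K$oracle1
  rot[8] = K$oracle10
  rot[9] = $oracle10K
Sorted (with $ < everything):
  sorted[0] = $oracle10K
  sorted[1] = 0K$oracle1
  sorted[2] = 10K$oracle
  sorted[3] = K$oracle10
  sorted[4] = acle10K$or
  sorted[5] = cle10K$ora
  sorted[6] = e10K$oracl
  sorted[7] = le10K$orac
  sorted[8] = oracle10K$
  sorted[9] = racle10K$o
sorted[2] = 10K$oracle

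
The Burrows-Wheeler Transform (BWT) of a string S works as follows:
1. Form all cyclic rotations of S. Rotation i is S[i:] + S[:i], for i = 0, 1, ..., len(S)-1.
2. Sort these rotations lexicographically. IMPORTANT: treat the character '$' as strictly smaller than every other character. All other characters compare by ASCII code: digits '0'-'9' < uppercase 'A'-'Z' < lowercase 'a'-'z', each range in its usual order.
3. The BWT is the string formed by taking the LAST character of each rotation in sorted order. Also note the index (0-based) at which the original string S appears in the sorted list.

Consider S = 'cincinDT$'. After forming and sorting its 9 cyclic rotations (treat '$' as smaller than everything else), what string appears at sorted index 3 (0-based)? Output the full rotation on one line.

All 9 rotations (rotation i = S[i:]+S[:i]):
  rot[0] = cincinDT$
  rot[1] = incinDT$c
  rot[2] = ncinDT$ci
  rot[3] = cinDT$cin
  rot[4] = inDT$cinc
  rot[5] = nDT$cinci
  rot[6] = DT$cincin
  rot[7] = T$cincinD
  rot[8] = $cincinDT
Sorted (with $ < everything):
  sorted[0] = $cincinDT
  sorted[1] = DT$cincin
  sorted[2] = T$cincinD
  sorted[3] = cinDT$cin
  sorted[4] = cincinDT$
  sorted[5] = inDT$cinc
  sorted[6] = incinDT$c
  sorted[7] = nDT$cinci
  sorted[8] = ncinDT$ci
sorted[3] = cinDT$cin

Answer: cinDT$cin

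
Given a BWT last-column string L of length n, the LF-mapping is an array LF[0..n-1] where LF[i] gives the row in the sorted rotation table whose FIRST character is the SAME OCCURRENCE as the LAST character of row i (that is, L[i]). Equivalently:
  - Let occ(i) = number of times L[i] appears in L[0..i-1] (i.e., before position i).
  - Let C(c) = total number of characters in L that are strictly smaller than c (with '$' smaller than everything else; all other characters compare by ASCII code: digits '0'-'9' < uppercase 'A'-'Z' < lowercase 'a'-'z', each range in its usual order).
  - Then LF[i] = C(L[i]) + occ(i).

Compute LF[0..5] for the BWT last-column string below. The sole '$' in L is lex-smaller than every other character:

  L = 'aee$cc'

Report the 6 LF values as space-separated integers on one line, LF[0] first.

Answer: 1 4 5 0 2 3

Derivation:
Char counts: '$':1, 'a':1, 'c':2, 'e':2
C (first-col start): C('$')=0, C('a')=1, C('c')=2, C('e')=4
L[0]='a': occ=0, LF[0]=C('a')+0=1+0=1
L[1]='e': occ=0, LF[1]=C('e')+0=4+0=4
L[2]='e': occ=1, LF[2]=C('e')+1=4+1=5
L[3]='$': occ=0, LF[3]=C('$')+0=0+0=0
L[4]='c': occ=0, LF[4]=C('c')+0=2+0=2
L[5]='c': occ=1, LF[5]=C('c')+1=2+1=3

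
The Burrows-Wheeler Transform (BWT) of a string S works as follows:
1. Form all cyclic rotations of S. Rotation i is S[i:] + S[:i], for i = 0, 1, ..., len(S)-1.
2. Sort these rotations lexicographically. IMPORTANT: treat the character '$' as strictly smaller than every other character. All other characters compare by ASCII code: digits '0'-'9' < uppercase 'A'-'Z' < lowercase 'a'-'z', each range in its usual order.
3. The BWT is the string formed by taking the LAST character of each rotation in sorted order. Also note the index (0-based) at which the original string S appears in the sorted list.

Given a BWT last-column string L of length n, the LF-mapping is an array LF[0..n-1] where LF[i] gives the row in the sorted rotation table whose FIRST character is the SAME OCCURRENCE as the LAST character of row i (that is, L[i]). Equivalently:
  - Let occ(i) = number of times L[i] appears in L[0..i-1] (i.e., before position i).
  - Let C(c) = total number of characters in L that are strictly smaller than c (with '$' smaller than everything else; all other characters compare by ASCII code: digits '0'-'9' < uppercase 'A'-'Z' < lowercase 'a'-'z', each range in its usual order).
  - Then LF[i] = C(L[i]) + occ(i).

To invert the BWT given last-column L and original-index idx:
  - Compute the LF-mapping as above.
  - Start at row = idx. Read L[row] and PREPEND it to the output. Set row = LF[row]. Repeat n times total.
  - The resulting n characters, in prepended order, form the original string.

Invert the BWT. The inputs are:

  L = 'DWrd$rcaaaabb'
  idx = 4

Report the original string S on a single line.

Answer: abracadabrWD$

Derivation:
LF mapping: 1 2 11 10 0 12 9 3 4 5 6 7 8
Walk LF starting at row 4, prepending L[row]:
  step 1: row=4, L[4]='$', prepend. Next row=LF[4]=0
  step 2: row=0, L[0]='D', prepend. Next row=LF[0]=1
  step 3: row=1, L[1]='W', prepend. Next row=LF[1]=2
  step 4: row=2, L[2]='r', prepend. Next row=LF[2]=11
  step 5: row=11, L[11]='b', prepend. Next row=LF[11]=7
  step 6: row=7, L[7]='a', prepend. Next row=LF[7]=3
  step 7: row=3, L[3]='d', prepend. Next row=LF[3]=10
  step 8: row=10, L[10]='a', prepend. Next row=LF[10]=6
  step 9: row=6, L[6]='c', prepend. Next row=LF[6]=9
  step 10: row=9, L[9]='a', prepend. Next row=LF[9]=5
  step 11: row=5, L[5]='r', prepend. Next row=LF[5]=12
  step 12: row=12, L[12]='b', prepend. Next row=LF[12]=8
  step 13: row=8, L[8]='a', prepend. Next row=LF[8]=4
Reversed output: abracadabrWD$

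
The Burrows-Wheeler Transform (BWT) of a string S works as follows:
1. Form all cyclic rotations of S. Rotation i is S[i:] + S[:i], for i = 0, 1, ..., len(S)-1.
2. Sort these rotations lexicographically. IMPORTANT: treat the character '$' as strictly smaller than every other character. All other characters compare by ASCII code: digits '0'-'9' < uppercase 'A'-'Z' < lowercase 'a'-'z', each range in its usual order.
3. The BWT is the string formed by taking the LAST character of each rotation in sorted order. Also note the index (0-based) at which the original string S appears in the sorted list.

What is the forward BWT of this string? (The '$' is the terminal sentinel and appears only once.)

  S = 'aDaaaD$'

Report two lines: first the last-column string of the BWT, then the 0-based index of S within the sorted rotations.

Answer: Daaa$aD
4

Derivation:
All 7 rotations (rotation i = S[i:]+S[:i]):
  rot[0] = aDaaaD$
  rot[1] = DaaaD$a
  rot[2] = aaaD$aD
  rot[3] = aaD$aDa
  rot[4] = aD$aDaa
  rot[5] = D$aDaaa
  rot[6] = $aDaaaD
Sorted (with $ < everything):
  sorted[0] = $aDaaaD  (last char: 'D')
  sorted[1] = D$aDaaa  (last char: 'a')
  sorted[2] = DaaaD$a  (last char: 'a')
  sorted[3] = aD$aDaa  (last char: 'a')
  sorted[4] = aDaaaD$  (last char: '$')
  sorted[5] = aaD$aDa  (last char: 'a')
  sorted[6] = aaaD$aD  (last char: 'D')
Last column: Daaa$aD
Original string S is at sorted index 4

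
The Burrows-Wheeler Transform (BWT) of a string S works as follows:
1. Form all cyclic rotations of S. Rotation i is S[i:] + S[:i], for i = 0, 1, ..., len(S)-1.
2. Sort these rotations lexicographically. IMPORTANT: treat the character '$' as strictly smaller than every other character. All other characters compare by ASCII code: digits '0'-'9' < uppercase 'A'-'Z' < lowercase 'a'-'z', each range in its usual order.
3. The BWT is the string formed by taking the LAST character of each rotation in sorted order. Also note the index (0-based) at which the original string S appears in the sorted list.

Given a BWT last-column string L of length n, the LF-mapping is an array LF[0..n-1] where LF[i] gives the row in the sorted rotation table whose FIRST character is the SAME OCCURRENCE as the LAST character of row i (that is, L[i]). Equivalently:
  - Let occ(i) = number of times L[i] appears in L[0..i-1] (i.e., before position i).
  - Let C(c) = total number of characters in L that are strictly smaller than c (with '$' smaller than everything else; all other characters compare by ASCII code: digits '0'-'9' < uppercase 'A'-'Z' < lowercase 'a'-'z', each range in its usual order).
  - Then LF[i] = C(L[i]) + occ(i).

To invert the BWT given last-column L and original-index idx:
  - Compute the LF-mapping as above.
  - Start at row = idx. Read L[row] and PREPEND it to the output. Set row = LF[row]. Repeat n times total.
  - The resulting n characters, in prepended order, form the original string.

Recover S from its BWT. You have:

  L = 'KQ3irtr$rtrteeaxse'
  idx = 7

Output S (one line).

LF mapping: 2 3 1 8 9 14 10 0 11 15 12 16 5 6 4 17 13 7
Walk LF starting at row 7, prepending L[row]:
  step 1: row=7, L[7]='$', prepend. Next row=LF[7]=0
  step 2: row=0, L[0]='K', prepend. Next row=LF[0]=2
  step 3: row=2, L[2]='3', prepend. Next row=LF[2]=1
  step 4: row=1, L[1]='Q', prepend. Next row=LF[1]=3
  step 5: row=3, L[3]='i', prepend. Next row=LF[3]=8
  step 6: row=8, L[8]='r', prepend. Next row=LF[8]=11
  step 7: row=11, L[11]='t', prepend. Next row=LF[11]=16
  step 8: row=16, L[16]='s', prepend. Next row=LF[16]=13
  step 9: row=13, L[13]='e', prepend. Next row=LF[13]=6
  step 10: row=6, L[6]='r', prepend. Next row=LF[6]=10
  step 11: row=10, L[10]='r', prepend. Next row=LF[10]=12
  step 12: row=12, L[12]='e', prepend. Next row=LF[12]=5
  step 13: row=5, L[5]='t', prepend. Next row=LF[5]=14
  step 14: row=14, L[14]='a', prepend. Next row=LF[14]=4
  step 15: row=4, L[4]='r', prepend. Next row=LF[4]=9
  step 16: row=9, L[9]='t', prepend. Next row=LF[9]=15
  step 17: row=15, L[15]='x', prepend. Next row=LF[15]=17
  step 18: row=17, L[17]='e', prepend. Next row=LF[17]=7
Reversed output: extraterrestriQ3K$

Answer: extraterrestriQ3K$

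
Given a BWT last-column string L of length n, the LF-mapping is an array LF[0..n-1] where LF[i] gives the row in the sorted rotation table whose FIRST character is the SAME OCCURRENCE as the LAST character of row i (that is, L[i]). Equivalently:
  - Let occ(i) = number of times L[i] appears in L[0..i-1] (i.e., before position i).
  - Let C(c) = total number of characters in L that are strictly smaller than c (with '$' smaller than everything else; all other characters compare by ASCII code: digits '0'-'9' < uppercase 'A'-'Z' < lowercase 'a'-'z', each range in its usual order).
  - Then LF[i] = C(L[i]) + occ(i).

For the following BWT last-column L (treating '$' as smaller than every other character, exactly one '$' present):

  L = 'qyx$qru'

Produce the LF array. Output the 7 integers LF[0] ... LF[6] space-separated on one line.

Char counts: '$':1, 'q':2, 'r':1, 'u':1, 'x':1, 'y':1
C (first-col start): C('$')=0, C('q')=1, C('r')=3, C('u')=4, C('x')=5, C('y')=6
L[0]='q': occ=0, LF[0]=C('q')+0=1+0=1
L[1]='y': occ=0, LF[1]=C('y')+0=6+0=6
L[2]='x': occ=0, LF[2]=C('x')+0=5+0=5
L[3]='$': occ=0, LF[3]=C('$')+0=0+0=0
L[4]='q': occ=1, LF[4]=C('q')+1=1+1=2
L[5]='r': occ=0, LF[5]=C('r')+0=3+0=3
L[6]='u': occ=0, LF[6]=C('u')+0=4+0=4

Answer: 1 6 5 0 2 3 4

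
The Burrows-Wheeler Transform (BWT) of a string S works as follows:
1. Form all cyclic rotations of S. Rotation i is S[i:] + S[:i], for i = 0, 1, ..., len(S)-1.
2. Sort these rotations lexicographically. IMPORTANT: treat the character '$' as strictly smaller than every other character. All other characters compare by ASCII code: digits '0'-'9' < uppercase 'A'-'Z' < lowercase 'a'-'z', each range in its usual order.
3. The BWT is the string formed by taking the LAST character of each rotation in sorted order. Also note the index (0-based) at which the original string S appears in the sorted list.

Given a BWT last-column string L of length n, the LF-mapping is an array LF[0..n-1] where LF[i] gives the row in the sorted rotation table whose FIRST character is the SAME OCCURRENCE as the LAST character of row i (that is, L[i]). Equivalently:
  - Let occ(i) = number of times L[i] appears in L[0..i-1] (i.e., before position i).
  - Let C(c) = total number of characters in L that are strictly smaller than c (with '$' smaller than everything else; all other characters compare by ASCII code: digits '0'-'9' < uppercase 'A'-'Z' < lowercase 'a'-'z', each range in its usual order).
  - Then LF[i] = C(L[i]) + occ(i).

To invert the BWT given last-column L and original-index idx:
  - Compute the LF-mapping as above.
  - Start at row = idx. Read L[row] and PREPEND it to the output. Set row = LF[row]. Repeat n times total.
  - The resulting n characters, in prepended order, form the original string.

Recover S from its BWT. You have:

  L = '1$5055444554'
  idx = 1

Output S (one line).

LF mapping: 2 0 7 1 8 9 3 4 5 10 11 6
Walk LF starting at row 1, prepending L[row]:
  step 1: row=1, L[1]='$', prepend. Next row=LF[1]=0
  step 2: row=0, L[0]='1', prepend. Next row=LF[0]=2
  step 3: row=2, L[2]='5', prepend. Next row=LF[2]=7
  step 4: row=7, L[7]='4', prepend. Next row=LF[7]=4
  step 5: row=4, L[4]='5', prepend. Next row=LF[4]=8
  step 6: row=8, L[8]='4', prepend. Next row=LF[8]=5
  step 7: row=5, L[5]='5', prepend. Next row=LF[5]=9
  step 8: row=9, L[9]='5', prepend. Next row=LF[9]=10
  step 9: row=10, L[10]='5', prepend. Next row=LF[10]=11
  step 10: row=11, L[11]='4', prepend. Next row=LF[11]=6
  step 11: row=6, L[6]='4', prepend. Next row=LF[6]=3
  step 12: row=3, L[3]='0', prepend. Next row=LF[3]=1
Reversed output: 04455545451$

Answer: 04455545451$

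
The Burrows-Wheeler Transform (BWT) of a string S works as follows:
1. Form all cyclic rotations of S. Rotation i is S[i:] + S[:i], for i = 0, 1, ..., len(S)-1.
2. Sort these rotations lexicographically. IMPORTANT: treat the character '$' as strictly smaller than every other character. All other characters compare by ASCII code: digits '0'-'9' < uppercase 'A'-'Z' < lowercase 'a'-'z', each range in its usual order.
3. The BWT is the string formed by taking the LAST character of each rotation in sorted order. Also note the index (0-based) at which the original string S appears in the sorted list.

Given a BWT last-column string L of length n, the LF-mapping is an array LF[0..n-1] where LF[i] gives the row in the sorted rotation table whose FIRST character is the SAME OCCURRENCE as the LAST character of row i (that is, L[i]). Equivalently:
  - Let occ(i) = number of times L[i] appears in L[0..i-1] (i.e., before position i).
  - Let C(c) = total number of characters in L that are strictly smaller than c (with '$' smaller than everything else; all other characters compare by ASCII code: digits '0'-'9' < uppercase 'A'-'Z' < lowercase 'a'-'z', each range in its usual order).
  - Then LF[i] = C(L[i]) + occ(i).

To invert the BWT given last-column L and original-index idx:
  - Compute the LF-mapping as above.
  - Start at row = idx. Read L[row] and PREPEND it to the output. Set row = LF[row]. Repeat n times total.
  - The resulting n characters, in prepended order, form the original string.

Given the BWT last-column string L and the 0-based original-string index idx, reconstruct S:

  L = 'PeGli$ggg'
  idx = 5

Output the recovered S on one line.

Answer: giggleGP$

Derivation:
LF mapping: 2 3 1 8 7 0 4 5 6
Walk LF starting at row 5, prepending L[row]:
  step 1: row=5, L[5]='$', prepend. Next row=LF[5]=0
  step 2: row=0, L[0]='P', prepend. Next row=LF[0]=2
  step 3: row=2, L[2]='G', prepend. Next row=LF[2]=1
  step 4: row=1, L[1]='e', prepend. Next row=LF[1]=3
  step 5: row=3, L[3]='l', prepend. Next row=LF[3]=8
  step 6: row=8, L[8]='g', prepend. Next row=LF[8]=6
  step 7: row=6, L[6]='g', prepend. Next row=LF[6]=4
  step 8: row=4, L[4]='i', prepend. Next row=LF[4]=7
  step 9: row=7, L[7]='g', prepend. Next row=LF[7]=5
Reversed output: giggleGP$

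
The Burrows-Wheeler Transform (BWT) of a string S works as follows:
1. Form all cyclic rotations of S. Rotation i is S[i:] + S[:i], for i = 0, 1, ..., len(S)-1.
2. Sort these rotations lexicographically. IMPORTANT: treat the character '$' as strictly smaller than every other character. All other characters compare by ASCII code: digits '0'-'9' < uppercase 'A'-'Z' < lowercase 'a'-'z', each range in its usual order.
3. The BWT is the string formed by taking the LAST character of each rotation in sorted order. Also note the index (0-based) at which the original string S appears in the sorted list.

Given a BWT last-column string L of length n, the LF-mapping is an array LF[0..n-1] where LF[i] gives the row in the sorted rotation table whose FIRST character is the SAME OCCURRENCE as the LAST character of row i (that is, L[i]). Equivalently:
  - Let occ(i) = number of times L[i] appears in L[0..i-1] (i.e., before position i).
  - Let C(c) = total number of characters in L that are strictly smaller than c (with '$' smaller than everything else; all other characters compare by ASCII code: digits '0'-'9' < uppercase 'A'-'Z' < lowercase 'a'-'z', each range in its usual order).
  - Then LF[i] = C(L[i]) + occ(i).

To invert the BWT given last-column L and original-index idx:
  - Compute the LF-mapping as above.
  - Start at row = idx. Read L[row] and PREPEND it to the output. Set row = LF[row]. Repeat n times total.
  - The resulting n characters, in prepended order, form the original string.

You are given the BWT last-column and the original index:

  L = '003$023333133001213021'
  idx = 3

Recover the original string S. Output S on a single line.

Answer: 002323113313130320300$

Derivation:
LF mapping: 1 2 14 0 3 11 15 16 17 18 7 19 20 4 5 8 12 9 21 6 13 10
Walk LF starting at row 3, prepending L[row]:
  step 1: row=3, L[3]='$', prepend. Next row=LF[3]=0
  step 2: row=0, L[0]='0', prepend. Next row=LF[0]=1
  step 3: row=1, L[1]='0', prepend. Next row=LF[1]=2
  step 4: row=2, L[2]='3', prepend. Next row=LF[2]=14
  step 5: row=14, L[14]='0', prepend. Next row=LF[14]=5
  step 6: row=5, L[5]='2', prepend. Next row=LF[5]=11
  step 7: row=11, L[11]='3', prepend. Next row=LF[11]=19
  step 8: row=19, L[19]='0', prepend. Next row=LF[19]=6
  step 9: row=6, L[6]='3', prepend. Next row=LF[6]=15
  step 10: row=15, L[15]='1', prepend. Next row=LF[15]=8
  step 11: row=8, L[8]='3', prepend. Next row=LF[8]=17
  step 12: row=17, L[17]='1', prepend. Next row=LF[17]=9
  step 13: row=9, L[9]='3', prepend. Next row=LF[9]=18
  step 14: row=18, L[18]='3', prepend. Next row=LF[18]=21
  step 15: row=21, L[21]='1', prepend. Next row=LF[21]=10
  step 16: row=10, L[10]='1', prepend. Next row=LF[10]=7
  step 17: row=7, L[7]='3', prepend. Next row=LF[7]=16
  step 18: row=16, L[16]='2', prepend. Next row=LF[16]=12
  step 19: row=12, L[12]='3', prepend. Next row=LF[12]=20
  step 20: row=20, L[20]='2', prepend. Next row=LF[20]=13
  step 21: row=13, L[13]='0', prepend. Next row=LF[13]=4
  step 22: row=4, L[4]='0', prepend. Next row=LF[4]=3
Reversed output: 002323113313130320300$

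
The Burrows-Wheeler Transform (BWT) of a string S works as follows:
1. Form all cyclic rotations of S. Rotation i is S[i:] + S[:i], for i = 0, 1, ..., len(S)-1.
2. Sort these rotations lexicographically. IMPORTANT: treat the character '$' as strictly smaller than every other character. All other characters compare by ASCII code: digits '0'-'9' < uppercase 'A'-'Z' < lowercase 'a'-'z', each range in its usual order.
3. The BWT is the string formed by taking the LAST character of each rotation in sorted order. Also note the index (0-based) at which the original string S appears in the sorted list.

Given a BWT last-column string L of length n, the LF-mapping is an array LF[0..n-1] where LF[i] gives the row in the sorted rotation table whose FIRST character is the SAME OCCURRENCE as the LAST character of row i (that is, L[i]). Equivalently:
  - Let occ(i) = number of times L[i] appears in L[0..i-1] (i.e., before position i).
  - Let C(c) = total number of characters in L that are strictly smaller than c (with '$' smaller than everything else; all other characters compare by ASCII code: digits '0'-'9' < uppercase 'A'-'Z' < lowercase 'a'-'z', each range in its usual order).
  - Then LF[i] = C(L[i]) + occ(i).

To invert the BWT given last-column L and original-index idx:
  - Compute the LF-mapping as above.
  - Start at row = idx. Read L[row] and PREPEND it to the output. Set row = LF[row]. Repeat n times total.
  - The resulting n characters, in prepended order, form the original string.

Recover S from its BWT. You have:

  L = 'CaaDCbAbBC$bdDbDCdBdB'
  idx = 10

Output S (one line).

Answer: DaBCbDbCDBdaACBddbbC$

Derivation:
LF mapping: 5 12 13 9 6 14 1 15 2 7 0 16 18 10 17 11 8 19 3 20 4
Walk LF starting at row 10, prepending L[row]:
  step 1: row=10, L[10]='$', prepend. Next row=LF[10]=0
  step 2: row=0, L[0]='C', prepend. Next row=LF[0]=5
  step 3: row=5, L[5]='b', prepend. Next row=LF[5]=14
  step 4: row=14, L[14]='b', prepend. Next row=LF[14]=17
  step 5: row=17, L[17]='d', prepend. Next row=LF[17]=19
  step 6: row=19, L[19]='d', prepend. Next row=LF[19]=20
  step 7: row=20, L[20]='B', prepend. Next row=LF[20]=4
  step 8: row=4, L[4]='C', prepend. Next row=LF[4]=6
  step 9: row=6, L[6]='A', prepend. Next row=LF[6]=1
  step 10: row=1, L[1]='a', prepend. Next row=LF[1]=12
  step 11: row=12, L[12]='d', prepend. Next row=LF[12]=18
  step 12: row=18, L[18]='B', prepend. Next row=LF[18]=3
  step 13: row=3, L[3]='D', prepend. Next row=LF[3]=9
  step 14: row=9, L[9]='C', prepend. Next row=LF[9]=7
  step 15: row=7, L[7]='b', prepend. Next row=LF[7]=15
  step 16: row=15, L[15]='D', prepend. Next row=LF[15]=11
  step 17: row=11, L[11]='b', prepend. Next row=LF[11]=16
  step 18: row=16, L[16]='C', prepend. Next row=LF[16]=8
  step 19: row=8, L[8]='B', prepend. Next row=LF[8]=2
  step 20: row=2, L[2]='a', prepend. Next row=LF[2]=13
  step 21: row=13, L[13]='D', prepend. Next row=LF[13]=10
Reversed output: DaBCbDbCDBdaACBddbbC$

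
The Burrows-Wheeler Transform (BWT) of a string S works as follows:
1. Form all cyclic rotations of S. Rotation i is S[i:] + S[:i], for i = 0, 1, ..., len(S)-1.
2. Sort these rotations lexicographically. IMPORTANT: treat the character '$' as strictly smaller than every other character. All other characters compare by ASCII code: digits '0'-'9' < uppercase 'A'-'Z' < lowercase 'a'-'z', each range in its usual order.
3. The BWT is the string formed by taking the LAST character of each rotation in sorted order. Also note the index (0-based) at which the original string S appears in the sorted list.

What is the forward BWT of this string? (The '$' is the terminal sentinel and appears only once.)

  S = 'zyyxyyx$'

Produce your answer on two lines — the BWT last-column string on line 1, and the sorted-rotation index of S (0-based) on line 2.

All 8 rotations (rotation i = S[i:]+S[:i]):
  rot[0] = zyyxyyx$
  rot[1] = yyxyyx$z
  rot[2] = yxyyx$zy
  rot[3] = xyyx$zyy
  rot[4] = yyx$zyyx
  rot[5] = yx$zyyxy
  rot[6] = x$zyyxyy
  rot[7] = $zyyxyyx
Sorted (with $ < everything):
  sorted[0] = $zyyxyyx  (last char: 'x')
  sorted[1] = x$zyyxyy  (last char: 'y')
  sorted[2] = xyyx$zyy  (last char: 'y')
  sorted[3] = yx$zyyxy  (last char: 'y')
  sorted[4] = yxyyx$zy  (last char: 'y')
  sorted[5] = yyx$zyyx  (last char: 'x')
  sorted[6] = yyxyyx$z  (last char: 'z')
  sorted[7] = zyyxyyx$  (last char: '$')
Last column: xyyyyxz$
Original string S is at sorted index 7

Answer: xyyyyxz$
7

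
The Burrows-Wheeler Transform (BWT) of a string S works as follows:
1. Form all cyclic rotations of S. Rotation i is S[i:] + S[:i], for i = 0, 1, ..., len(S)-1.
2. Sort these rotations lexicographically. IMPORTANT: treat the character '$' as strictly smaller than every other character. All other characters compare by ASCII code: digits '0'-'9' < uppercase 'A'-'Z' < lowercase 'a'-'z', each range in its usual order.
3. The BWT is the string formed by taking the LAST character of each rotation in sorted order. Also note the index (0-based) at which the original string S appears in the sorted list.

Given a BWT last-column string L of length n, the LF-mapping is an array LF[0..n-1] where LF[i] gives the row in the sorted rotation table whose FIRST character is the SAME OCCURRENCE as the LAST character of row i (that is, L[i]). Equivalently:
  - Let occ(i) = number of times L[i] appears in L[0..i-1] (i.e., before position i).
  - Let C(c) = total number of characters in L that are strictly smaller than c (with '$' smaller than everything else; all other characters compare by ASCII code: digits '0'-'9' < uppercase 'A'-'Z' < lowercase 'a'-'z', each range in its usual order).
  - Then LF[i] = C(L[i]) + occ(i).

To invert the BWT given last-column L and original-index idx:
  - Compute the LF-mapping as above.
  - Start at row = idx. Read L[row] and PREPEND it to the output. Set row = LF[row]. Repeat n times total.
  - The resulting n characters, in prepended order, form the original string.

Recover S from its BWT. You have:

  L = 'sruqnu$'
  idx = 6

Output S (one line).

Answer: uuqrns$

Derivation:
LF mapping: 4 3 5 2 1 6 0
Walk LF starting at row 6, prepending L[row]:
  step 1: row=6, L[6]='$', prepend. Next row=LF[6]=0
  step 2: row=0, L[0]='s', prepend. Next row=LF[0]=4
  step 3: row=4, L[4]='n', prepend. Next row=LF[4]=1
  step 4: row=1, L[1]='r', prepend. Next row=LF[1]=3
  step 5: row=3, L[3]='q', prepend. Next row=LF[3]=2
  step 6: row=2, L[2]='u', prepend. Next row=LF[2]=5
  step 7: row=5, L[5]='u', prepend. Next row=LF[5]=6
Reversed output: uuqrns$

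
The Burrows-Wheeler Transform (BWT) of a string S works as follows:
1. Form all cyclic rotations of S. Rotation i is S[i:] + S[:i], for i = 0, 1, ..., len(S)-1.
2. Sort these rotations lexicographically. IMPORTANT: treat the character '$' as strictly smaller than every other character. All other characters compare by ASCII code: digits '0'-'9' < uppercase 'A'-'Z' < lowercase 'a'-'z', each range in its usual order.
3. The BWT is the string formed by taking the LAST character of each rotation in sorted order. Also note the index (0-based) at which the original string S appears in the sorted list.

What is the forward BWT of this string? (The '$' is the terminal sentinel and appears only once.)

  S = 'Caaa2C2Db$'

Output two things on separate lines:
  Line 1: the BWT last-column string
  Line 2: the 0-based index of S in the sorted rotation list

All 10 rotations (rotation i = S[i:]+S[:i]):
  rot[0] = Caaa2C2Db$
  rot[1] = aaa2C2Db$C
  rot[2] = aa2C2Db$Ca
  rot[3] = a2C2Db$Caa
  rot[4] = 2C2Db$Caaa
  rot[5] = C2Db$Caaa2
  rot[6] = 2Db$Caaa2C
  rot[7] = Db$Caaa2C2
  rot[8] = b$Caaa2C2D
  rot[9] = $Caaa2C2Db
Sorted (with $ < everything):
  sorted[0] = $Caaa2C2Db  (last char: 'b')
  sorted[1] = 2C2Db$Caaa  (last char: 'a')
  sorted[2] = 2Db$Caaa2C  (last char: 'C')
  sorted[3] = C2Db$Caaa2  (last char: '2')
  sorted[4] = Caaa2C2Db$  (last char: '$')
  sorted[5] = Db$Caaa2C2  (last char: '2')
  sorted[6] = a2C2Db$Caa  (last char: 'a')
  sorted[7] = aa2C2Db$Ca  (last char: 'a')
  sorted[8] = aaa2C2Db$C  (last char: 'C')
  sorted[9] = b$Caaa2C2D  (last char: 'D')
Last column: baC2$2aaCD
Original string S is at sorted index 4

Answer: baC2$2aaCD
4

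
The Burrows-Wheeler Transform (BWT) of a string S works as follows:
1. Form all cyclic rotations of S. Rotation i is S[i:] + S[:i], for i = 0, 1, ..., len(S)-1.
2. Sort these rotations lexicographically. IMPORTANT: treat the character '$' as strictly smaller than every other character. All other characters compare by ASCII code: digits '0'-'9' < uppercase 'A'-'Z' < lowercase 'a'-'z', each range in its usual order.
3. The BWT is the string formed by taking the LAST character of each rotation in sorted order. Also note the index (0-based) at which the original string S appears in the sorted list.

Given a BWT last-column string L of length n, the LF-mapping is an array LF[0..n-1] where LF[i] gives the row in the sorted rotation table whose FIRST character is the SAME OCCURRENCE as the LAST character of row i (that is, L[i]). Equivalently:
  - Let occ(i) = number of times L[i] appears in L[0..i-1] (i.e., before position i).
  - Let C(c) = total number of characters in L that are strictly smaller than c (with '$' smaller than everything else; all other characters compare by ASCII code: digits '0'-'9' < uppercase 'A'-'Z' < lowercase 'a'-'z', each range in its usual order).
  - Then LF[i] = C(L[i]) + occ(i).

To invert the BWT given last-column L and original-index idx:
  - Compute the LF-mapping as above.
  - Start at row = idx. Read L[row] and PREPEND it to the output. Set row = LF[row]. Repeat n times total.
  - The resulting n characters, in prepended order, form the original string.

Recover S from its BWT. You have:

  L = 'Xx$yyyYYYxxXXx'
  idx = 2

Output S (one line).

LF mapping: 1 7 0 11 12 13 4 5 6 8 9 2 3 10
Walk LF starting at row 2, prepending L[row]:
  step 1: row=2, L[2]='$', prepend. Next row=LF[2]=0
  step 2: row=0, L[0]='X', prepend. Next row=LF[0]=1
  step 3: row=1, L[1]='x', prepend. Next row=LF[1]=7
  step 4: row=7, L[7]='Y', prepend. Next row=LF[7]=5
  step 5: row=5, L[5]='y', prepend. Next row=LF[5]=13
  step 6: row=13, L[13]='x', prepend. Next row=LF[13]=10
  step 7: row=10, L[10]='x', prepend. Next row=LF[10]=9
  step 8: row=9, L[9]='x', prepend. Next row=LF[9]=8
  step 9: row=8, L[8]='Y', prepend. Next row=LF[8]=6
  step 10: row=6, L[6]='Y', prepend. Next row=LF[6]=4
  step 11: row=4, L[4]='y', prepend. Next row=LF[4]=12
  step 12: row=12, L[12]='X', prepend. Next row=LF[12]=3
  step 13: row=3, L[3]='y', prepend. Next row=LF[3]=11
  step 14: row=11, L[11]='X', prepend. Next row=LF[11]=2
Reversed output: XyXyYYxxxyYxX$

Answer: XyXyYYxxxyYxX$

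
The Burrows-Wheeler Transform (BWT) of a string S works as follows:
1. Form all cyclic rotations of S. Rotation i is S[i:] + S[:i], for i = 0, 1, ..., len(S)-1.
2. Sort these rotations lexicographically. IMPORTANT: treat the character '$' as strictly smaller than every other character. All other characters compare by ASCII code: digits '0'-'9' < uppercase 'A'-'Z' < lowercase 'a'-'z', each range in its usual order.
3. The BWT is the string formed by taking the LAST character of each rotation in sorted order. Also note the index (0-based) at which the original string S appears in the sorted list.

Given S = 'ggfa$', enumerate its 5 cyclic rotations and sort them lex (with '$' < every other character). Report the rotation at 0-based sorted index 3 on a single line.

All 5 rotations (rotation i = S[i:]+S[:i]):
  rot[0] = ggfa$
  rot[1] = gfa$g
  rot[2] = fa$gg
  rot[3] = a$ggf
  rot[4] = $ggfa
Sorted (with $ < everything):
  sorted[0] = $ggfa
  sorted[1] = a$ggf
  sorted[2] = fa$gg
  sorted[3] = gfa$g
  sorted[4] = ggfa$
sorted[3] = gfa$g

Answer: gfa$g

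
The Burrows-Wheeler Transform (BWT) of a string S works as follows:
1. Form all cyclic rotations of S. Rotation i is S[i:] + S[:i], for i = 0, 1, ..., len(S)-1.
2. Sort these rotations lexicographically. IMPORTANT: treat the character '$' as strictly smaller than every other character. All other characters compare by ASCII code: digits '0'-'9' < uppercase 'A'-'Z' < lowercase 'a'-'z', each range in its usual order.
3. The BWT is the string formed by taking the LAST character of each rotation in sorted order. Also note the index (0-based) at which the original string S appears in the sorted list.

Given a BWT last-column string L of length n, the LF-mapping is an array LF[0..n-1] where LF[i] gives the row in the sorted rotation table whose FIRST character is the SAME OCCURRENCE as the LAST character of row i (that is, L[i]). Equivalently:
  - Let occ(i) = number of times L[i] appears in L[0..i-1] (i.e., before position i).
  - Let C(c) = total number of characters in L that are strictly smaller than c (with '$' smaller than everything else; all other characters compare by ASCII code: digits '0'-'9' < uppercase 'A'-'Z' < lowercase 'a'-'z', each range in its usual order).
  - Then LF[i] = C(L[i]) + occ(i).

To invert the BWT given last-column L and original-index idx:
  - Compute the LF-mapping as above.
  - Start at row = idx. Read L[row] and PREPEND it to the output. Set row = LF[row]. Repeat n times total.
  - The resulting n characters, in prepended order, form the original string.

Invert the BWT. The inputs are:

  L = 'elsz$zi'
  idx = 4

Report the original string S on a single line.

Answer: sizzle$

Derivation:
LF mapping: 1 3 4 5 0 6 2
Walk LF starting at row 4, prepending L[row]:
  step 1: row=4, L[4]='$', prepend. Next row=LF[4]=0
  step 2: row=0, L[0]='e', prepend. Next row=LF[0]=1
  step 3: row=1, L[1]='l', prepend. Next row=LF[1]=3
  step 4: row=3, L[3]='z', prepend. Next row=LF[3]=5
  step 5: row=5, L[5]='z', prepend. Next row=LF[5]=6
  step 6: row=6, L[6]='i', prepend. Next row=LF[6]=2
  step 7: row=2, L[2]='s', prepend. Next row=LF[2]=4
Reversed output: sizzle$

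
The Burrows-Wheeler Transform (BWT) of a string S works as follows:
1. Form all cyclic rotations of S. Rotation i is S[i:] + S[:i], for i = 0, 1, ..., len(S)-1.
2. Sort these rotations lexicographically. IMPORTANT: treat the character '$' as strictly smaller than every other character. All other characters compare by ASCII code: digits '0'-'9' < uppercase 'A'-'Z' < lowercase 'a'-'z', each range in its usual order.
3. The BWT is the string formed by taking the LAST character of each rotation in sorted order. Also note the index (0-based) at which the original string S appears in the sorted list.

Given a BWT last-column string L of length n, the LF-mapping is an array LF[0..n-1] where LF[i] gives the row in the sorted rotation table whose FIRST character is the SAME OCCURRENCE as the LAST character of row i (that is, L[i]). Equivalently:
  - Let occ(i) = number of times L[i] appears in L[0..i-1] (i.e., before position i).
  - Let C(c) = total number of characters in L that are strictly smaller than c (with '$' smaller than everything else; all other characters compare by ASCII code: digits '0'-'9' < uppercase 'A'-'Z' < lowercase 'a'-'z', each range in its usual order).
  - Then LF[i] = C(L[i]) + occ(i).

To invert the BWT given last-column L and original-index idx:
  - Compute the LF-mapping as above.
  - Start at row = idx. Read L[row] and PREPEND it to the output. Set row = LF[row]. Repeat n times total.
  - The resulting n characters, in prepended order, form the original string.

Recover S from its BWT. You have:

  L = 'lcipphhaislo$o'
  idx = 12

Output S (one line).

LF mapping: 7 2 5 11 12 3 4 1 6 13 8 9 0 10
Walk LF starting at row 12, prepending L[row]:
  step 1: row=12, L[12]='$', prepend. Next row=LF[12]=0
  step 2: row=0, L[0]='l', prepend. Next row=LF[0]=7
  step 3: row=7, L[7]='a', prepend. Next row=LF[7]=1
  step 4: row=1, L[1]='c', prepend. Next row=LF[1]=2
  step 5: row=2, L[2]='i', prepend. Next row=LF[2]=5
  step 6: row=5, L[5]='h', prepend. Next row=LF[5]=3
  step 7: row=3, L[3]='p', prepend. Next row=LF[3]=11
  step 8: row=11, L[11]='o', prepend. Next row=LF[11]=9
  step 9: row=9, L[9]='s', prepend. Next row=LF[9]=13
  step 10: row=13, L[13]='o', prepend. Next row=LF[13]=10
  step 11: row=10, L[10]='l', prepend. Next row=LF[10]=8
  step 12: row=8, L[8]='i', prepend. Next row=LF[8]=6
  step 13: row=6, L[6]='h', prepend. Next row=LF[6]=4
  step 14: row=4, L[4]='p', prepend. Next row=LF[4]=12
Reversed output: philosophical$

Answer: philosophical$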